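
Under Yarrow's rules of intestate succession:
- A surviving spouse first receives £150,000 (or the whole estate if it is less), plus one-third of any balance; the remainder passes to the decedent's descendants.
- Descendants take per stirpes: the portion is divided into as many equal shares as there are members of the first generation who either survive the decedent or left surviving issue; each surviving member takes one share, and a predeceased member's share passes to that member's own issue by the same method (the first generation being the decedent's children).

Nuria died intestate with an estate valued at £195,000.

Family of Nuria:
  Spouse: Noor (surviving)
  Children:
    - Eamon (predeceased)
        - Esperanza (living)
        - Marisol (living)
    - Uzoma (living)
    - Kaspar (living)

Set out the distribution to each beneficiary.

Noor first takes £150,000, leaving a balance of £45,000. Noor then takes one-third of the balance (£15,000), for a total of £165,000. The remaining £30,000 passes to the descendants.
The descendants' portion (£30,000) is divided into 3 shares of £10,000: Uzoma and Kaspar each take £10,000; Eamon's £10,000 share passes to Eamon's issue.
Eamon's share (£10,000) is divided into 2 shares of £5,000: Esperanza and Marisol each take £5,000.

Noor: £165,000; Esperanza: £5,000; Marisol: £5,000; Uzoma: £10,000; Kaspar: £10,000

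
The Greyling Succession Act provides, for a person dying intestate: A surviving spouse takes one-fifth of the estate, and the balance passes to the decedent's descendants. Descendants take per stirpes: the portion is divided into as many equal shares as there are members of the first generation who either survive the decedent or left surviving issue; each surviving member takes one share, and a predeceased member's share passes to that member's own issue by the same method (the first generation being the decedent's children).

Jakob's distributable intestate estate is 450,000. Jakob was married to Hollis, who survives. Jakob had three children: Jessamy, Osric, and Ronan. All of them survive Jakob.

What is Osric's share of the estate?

Osric receives 120,000.

Hollis takes one-fifth of 450,000 = 90,000. The remaining 360,000 passes to the descendants.
The descendants' portion (360,000) is divided into 3 shares of 120,000: Jessamy, Osric, and Ronan each take 120,000.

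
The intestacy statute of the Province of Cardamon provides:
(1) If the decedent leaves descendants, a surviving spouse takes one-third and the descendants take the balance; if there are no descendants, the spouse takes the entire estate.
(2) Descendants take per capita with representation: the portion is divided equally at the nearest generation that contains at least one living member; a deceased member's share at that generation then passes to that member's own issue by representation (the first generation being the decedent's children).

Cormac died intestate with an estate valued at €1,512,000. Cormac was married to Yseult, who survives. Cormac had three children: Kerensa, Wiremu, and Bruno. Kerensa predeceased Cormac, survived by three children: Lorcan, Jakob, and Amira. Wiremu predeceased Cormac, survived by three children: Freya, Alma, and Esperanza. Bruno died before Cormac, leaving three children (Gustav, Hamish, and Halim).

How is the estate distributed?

Yseult: €504,000; Lorcan: €112,000; Jakob: €112,000; Amira: €112,000; Freya: €112,000; Alma: €112,000; Esperanza: €112,000; Gustav: €112,000; Hamish: €112,000; Halim: €112,000

Yseult takes one-third of €1,512,000 = €504,000. The remaining €1,008,000 passes to the descendants.
No child survives, so the initial division is made at the grandchildren's generation.
The descendants' portion (€1,008,000) is divided into 9 shares of €112,000: Lorcan, Jakob, Amira, Freya, Alma, Esperanza, Gustav, Hamish, and Halim each take €112,000.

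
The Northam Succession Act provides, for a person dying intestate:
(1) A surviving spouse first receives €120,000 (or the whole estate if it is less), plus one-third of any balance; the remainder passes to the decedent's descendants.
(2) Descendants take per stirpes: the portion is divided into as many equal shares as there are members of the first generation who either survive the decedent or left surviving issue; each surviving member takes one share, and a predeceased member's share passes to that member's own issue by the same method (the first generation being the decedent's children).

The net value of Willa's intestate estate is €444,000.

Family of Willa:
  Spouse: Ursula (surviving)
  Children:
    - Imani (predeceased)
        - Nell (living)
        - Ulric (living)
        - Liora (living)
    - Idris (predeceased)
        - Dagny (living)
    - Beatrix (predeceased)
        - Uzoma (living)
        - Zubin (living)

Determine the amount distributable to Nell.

Nell receives €24,000.

Ursula first takes €120,000, leaving a balance of €324,000. Ursula then takes one-third of the balance (€108,000), for a total of €228,000. The remaining €216,000 passes to the descendants.
The descendants' portion (€216,000) is divided into 3 shares of €72,000: Imani's €72,000 share passes to Imani's issue; Idris's €72,000 share passes to Idris's issue; Beatrix's €72,000 share passes to Beatrix's issue.
Imani's share (€72,000) is divided into 3 shares of €24,000: Nell, Ulric, and Liora each take €24,000.
Idris's share (€72,000) passes entirely to Dagny.
Beatrix's share (€72,000) is divided into 2 shares of €36,000: Uzoma and Zubin each take €36,000.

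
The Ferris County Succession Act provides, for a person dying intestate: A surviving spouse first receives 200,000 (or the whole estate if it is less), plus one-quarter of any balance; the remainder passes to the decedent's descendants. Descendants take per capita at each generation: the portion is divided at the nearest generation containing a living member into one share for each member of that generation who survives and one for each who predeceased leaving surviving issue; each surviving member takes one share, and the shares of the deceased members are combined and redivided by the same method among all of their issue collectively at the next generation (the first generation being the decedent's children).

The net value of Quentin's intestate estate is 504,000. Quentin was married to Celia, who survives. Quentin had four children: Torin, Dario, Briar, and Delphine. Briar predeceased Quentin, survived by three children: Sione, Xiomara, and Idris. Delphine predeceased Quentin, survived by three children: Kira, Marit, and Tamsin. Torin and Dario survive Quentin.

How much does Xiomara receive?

Xiomara receives 19,000.

Celia first takes 200,000, leaving a balance of 304,000. Celia then takes one-quarter of the balance (76,000), for a total of 276,000. The remaining 228,000 passes to the descendants.
The descendants' portion (228,000) is divided at the children's generation into 4 shares of 57,000. Torin and Dario each take 57,000. The 2 shares of the deceased (Briar and Delphine) are combined into a pool of 114,000.
That pool (114,000) is divided at the grandchildren's generation equally among Sione, Xiomara, Idris, Kira, Marit, and Tamsin: 19,000 each.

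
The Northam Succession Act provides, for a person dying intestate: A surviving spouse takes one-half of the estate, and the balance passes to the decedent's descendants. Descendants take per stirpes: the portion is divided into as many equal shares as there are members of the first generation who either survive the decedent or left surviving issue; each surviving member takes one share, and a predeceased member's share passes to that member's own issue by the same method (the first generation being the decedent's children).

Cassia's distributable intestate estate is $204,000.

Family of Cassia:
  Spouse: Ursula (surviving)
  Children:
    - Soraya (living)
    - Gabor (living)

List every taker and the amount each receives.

Ursula takes one-half of $204,000 = $102,000. The remaining $102,000 passes to the descendants.
The descendants' portion ($102,000) is divided into 2 shares of $51,000: Soraya and Gabor each take $51,000.

Ursula: $102,000; Soraya: $51,000; Gabor: $51,000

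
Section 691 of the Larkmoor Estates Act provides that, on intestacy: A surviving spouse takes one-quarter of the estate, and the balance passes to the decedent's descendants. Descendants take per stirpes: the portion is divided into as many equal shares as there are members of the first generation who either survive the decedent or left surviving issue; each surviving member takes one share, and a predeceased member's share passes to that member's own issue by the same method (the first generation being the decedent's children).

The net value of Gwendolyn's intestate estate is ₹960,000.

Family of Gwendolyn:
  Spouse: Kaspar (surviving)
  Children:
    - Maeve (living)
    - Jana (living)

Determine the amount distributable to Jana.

Jana receives ₹360,000.

Kaspar takes one-quarter of ₹960,000 = ₹240,000. The remaining ₹720,000 passes to the descendants.
The descendants' portion (₹720,000) is divided into 2 shares of ₹360,000: Maeve and Jana each take ₹360,000.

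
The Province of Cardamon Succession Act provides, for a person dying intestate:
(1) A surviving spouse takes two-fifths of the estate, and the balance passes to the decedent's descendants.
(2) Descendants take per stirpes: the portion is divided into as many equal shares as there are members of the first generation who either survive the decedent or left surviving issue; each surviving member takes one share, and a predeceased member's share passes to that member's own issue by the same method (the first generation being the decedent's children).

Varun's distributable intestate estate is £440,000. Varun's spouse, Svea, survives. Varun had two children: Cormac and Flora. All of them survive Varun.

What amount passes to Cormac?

Svea takes two-fifths of £440,000 = £176,000. The remaining £264,000 passes to the descendants.
The descendants' portion (£264,000) is divided into 2 shares of £132,000: Cormac and Flora each take £132,000.

Cormac receives £132,000.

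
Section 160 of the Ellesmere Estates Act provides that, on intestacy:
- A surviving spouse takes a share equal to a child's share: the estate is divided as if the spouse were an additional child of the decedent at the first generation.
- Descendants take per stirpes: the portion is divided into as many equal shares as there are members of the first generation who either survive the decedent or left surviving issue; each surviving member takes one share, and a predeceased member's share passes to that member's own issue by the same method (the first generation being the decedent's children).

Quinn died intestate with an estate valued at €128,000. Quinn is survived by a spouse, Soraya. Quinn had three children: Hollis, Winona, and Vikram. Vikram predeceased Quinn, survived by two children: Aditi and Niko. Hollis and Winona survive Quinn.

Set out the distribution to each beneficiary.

Soraya: €32,000; Hollis: €32,000; Winona: €32,000; Aditi: €16,000; Niko: €16,000

The spouse counts as an additional share at the children's level, so there are 4 primary shares of €32,000. Soraya takes one such share (€32,000).
The children's combined portion (€96,000) is divided into 3 shares of €32,000: Hollis and Winona each take €32,000; Vikram's €32,000 share passes to Vikram's issue.
Vikram's share (€32,000) is divided into 2 shares of €16,000: Aditi and Niko each take €16,000.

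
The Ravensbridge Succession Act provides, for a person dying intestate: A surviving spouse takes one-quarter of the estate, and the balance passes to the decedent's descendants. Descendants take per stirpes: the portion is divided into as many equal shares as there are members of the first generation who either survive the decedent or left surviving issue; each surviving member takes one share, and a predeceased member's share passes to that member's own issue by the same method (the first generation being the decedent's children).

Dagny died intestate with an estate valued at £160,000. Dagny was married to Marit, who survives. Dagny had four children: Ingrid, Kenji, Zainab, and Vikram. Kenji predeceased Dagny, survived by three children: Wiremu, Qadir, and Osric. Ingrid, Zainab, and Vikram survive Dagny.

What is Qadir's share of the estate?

Marit takes one-quarter of £160,000 = £40,000. The remaining £120,000 passes to the descendants.
The descendants' portion (£120,000) is divided into 4 shares of £30,000: Ingrid, Zainab, and Vikram each take £30,000; Kenji's £30,000 share passes to Kenji's issue.
Kenji's share (£30,000) is divided into 3 shares of £10,000: Wiremu, Qadir, and Osric each take £10,000.

Qadir receives £10,000.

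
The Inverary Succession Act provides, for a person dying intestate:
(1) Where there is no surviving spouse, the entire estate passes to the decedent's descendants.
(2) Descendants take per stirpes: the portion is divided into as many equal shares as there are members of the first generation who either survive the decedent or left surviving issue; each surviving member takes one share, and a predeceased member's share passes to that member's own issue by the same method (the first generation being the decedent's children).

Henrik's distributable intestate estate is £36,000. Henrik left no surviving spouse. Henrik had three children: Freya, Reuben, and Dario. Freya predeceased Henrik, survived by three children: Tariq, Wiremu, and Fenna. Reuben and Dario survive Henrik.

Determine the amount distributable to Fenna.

The entire £36,000 passes to the descendants.
That amount (£36,000) is divided into 3 shares of £12,000: Reuben and Dario each take £12,000; Freya's £12,000 share passes to Freya's issue.
Freya's share (£12,000) is divided into 3 shares of £4,000: Tariq, Wiremu, and Fenna each take £4,000.

Fenna receives £4,000.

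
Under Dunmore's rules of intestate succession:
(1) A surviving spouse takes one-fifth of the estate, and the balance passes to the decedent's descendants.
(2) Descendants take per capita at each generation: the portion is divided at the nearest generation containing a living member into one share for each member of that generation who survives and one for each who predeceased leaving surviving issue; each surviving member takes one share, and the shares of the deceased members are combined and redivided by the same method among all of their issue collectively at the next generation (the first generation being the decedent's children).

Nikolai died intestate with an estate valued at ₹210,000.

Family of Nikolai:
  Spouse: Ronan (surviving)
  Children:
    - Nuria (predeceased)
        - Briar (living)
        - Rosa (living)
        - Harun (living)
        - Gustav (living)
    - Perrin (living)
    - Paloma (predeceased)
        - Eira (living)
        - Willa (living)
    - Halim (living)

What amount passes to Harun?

Ronan takes one-fifth of ₹210,000 = ₹42,000. The remaining ₹168,000 passes to the descendants.
The descendants' portion (₹168,000) is divided at the children's generation into 4 shares of ₹42,000. Perrin and Halim each take ₹42,000. The 2 shares of the deceased (Nuria and Paloma) are combined into a pool of ₹84,000.
That pool (₹84,000) is divided at the grandchildren's generation equally among Briar, Rosa, Harun, Gustav, Eira, and Willa: ₹14,000 each.

Harun receives ₹14,000.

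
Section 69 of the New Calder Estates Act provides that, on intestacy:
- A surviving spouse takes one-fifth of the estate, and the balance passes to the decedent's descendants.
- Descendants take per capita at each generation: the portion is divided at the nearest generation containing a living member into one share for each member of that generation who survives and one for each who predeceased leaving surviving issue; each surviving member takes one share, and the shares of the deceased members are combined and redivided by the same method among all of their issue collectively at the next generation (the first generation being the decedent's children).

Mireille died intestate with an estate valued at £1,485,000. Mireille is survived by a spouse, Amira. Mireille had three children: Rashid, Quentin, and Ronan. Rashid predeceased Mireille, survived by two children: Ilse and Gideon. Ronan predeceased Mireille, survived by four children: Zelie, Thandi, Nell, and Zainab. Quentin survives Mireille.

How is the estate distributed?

Amira: £297,000; Ilse: £132,000; Gideon: £132,000; Quentin: £396,000; Zelie: £132,000; Thandi: £132,000; Nell: £132,000; Zainab: £132,000

Amira takes one-fifth of £1,485,000 = £297,000. The remaining £1,188,000 passes to the descendants.
The descendants' portion (£1,188,000) is divided at the children's generation into 3 shares of £396,000. Quentin takes £396,000. The 2 shares of the deceased (Rashid and Ronan) are combined into a pool of £792,000.
That pool (£792,000) is divided at the grandchildren's generation equally among Ilse, Gideon, Zelie, Thandi, Nell, and Zainab: £132,000 each.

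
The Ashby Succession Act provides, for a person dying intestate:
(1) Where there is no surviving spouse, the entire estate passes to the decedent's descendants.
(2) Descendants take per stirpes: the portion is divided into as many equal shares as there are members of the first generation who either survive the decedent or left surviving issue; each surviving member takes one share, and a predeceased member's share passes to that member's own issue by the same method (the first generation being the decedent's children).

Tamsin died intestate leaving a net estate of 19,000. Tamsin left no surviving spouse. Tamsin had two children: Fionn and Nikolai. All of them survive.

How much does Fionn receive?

The entire 19,000 passes to the descendants.
That amount (19,000) is divided into 2 shares of 9,500: Fionn and Nikolai each take 9,500.

Fionn receives 9,500.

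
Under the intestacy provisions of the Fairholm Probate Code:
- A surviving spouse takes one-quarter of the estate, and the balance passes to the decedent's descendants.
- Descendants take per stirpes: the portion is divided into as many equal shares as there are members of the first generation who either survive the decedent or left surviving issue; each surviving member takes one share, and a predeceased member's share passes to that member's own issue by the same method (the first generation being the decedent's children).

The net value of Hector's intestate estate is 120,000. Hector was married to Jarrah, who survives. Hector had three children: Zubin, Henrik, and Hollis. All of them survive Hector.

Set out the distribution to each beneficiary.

Jarrah: 30,000; Zubin: 30,000; Henrik: 30,000; Hollis: 30,000

Jarrah takes one-quarter of 120,000 = 30,000. The remaining 90,000 passes to the descendants.
The descendants' portion (90,000) is divided into 3 shares of 30,000: Zubin, Henrik, and Hollis each take 30,000.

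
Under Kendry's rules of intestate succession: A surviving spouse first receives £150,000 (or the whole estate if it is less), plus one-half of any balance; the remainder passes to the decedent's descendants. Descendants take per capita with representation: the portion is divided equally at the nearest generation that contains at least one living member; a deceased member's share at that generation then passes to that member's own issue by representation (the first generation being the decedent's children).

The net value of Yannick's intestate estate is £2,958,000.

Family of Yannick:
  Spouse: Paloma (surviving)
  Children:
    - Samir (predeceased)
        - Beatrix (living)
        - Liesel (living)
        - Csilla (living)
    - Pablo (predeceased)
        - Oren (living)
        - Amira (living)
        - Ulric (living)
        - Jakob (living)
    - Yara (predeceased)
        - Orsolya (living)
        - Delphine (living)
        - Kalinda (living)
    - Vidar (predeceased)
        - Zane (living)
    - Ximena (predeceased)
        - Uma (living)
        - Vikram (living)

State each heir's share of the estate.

Paloma: £1,554,000; Beatrix: £108,000; Liesel: £108,000; Csilla: £108,000; Oren: £108,000; Amira: £108,000; Ulric: £108,000; Jakob: £108,000; Orsolya: £108,000; Delphine: £108,000; Kalinda: £108,000; Zane: £108,000; Uma: £108,000; Vikram: £108,000

Paloma first takes £150,000, leaving a balance of £2,808,000. Paloma then takes one-half of the balance (£1,404,000), for a total of £1,554,000. The remaining £1,404,000 passes to the descendants.
No child survives, so the initial division is made at the grandchildren's generation.
The descendants' portion (£1,404,000) is divided into 13 shares of £108,000: Beatrix, Liesel, Csilla, Oren, Amira, Ulric, Jakob, Orsolya, Delphine, Kalinda, Zane, Uma, and Vikram each take £108,000.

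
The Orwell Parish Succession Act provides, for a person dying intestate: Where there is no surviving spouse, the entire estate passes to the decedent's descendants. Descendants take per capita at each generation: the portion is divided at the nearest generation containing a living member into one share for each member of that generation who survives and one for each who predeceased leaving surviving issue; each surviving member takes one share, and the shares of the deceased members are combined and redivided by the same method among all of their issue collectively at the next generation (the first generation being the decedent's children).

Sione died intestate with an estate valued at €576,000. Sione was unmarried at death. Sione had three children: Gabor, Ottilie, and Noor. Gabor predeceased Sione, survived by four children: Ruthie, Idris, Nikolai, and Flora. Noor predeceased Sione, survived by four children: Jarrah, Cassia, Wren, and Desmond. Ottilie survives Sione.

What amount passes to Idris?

Idris receives €48,000.

The entire €576,000 passes to the descendants.
That amount (€576,000) is divided at the children's generation into 3 shares of €192,000. Ottilie takes €192,000. The 2 shares of the deceased (Gabor and Noor) are combined into a pool of €384,000.
That pool (€384,000) is divided at the grandchildren's generation equally among Ruthie, Idris, Nikolai, Flora, Jarrah, Cassia, Wren, and Desmond: €48,000 each.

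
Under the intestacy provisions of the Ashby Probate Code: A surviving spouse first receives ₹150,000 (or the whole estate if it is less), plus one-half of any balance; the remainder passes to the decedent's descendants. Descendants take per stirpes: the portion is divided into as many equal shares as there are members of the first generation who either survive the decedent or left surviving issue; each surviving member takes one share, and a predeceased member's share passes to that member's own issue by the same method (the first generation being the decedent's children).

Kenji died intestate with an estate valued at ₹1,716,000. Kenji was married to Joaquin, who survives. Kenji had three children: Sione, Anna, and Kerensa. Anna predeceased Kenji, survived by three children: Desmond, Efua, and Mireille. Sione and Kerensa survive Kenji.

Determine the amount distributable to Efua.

Joaquin first takes ₹150,000, leaving a balance of ₹1,566,000. Joaquin then takes one-half of the balance (₹783,000), for a total of ₹933,000. The remaining ₹783,000 passes to the descendants.
The descendants' portion (₹783,000) is divided into 3 shares of ₹261,000: Sione and Kerensa each take ₹261,000; Anna's ₹261,000 share passes to Anna's issue.
Anna's share (₹261,000) is divided into 3 shares of ₹87,000: Desmond, Efua, and Mireille each take ₹87,000.

Efua receives ₹87,000.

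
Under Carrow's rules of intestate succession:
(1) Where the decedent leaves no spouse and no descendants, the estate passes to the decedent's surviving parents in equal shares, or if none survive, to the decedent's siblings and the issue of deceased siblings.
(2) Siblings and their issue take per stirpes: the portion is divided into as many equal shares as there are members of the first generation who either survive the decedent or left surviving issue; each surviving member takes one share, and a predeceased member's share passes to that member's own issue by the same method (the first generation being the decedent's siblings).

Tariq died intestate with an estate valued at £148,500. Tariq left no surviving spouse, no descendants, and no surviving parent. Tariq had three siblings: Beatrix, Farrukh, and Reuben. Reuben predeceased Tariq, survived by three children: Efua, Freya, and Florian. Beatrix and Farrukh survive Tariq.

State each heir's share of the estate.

Beatrix: £49,500; Farrukh: £49,500; Efua: £16,500; Freya: £16,500; Florian: £16,500

The entire £148,500 passes to the siblings and their issue.
That amount (£148,500) is divided into 3 shares of £49,500: Beatrix and Farrukh each take £49,500; Reuben's £49,500 share passes to Reuben's issue.
Reuben's share (£49,500) is divided into 3 shares of £16,500: Efua, Freya, and Florian each take £16,500.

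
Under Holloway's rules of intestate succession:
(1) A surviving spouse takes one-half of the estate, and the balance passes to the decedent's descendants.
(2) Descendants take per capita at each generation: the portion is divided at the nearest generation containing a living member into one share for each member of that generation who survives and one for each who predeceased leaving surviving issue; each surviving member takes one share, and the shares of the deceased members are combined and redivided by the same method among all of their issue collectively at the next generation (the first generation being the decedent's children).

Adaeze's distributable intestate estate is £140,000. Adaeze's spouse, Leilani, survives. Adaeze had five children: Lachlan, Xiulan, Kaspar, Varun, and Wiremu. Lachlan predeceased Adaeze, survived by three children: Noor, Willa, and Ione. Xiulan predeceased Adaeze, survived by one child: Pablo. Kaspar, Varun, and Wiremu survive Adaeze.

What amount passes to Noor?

Leilani takes one-half of £140,000 = £70,000. The remaining £70,000 passes to the descendants.
The descendants' portion (£70,000) is divided at the children's generation into 5 shares of £14,000. Kaspar, Varun, and Wiremu each take £14,000. The 2 shares of the deceased (Lachlan and Xiulan) are combined into a pool of £28,000.
That pool (£28,000) is divided at the grandchildren's generation equally among Noor, Willa, Ione, and Pablo: £7,000 each.

Noor receives £7,000.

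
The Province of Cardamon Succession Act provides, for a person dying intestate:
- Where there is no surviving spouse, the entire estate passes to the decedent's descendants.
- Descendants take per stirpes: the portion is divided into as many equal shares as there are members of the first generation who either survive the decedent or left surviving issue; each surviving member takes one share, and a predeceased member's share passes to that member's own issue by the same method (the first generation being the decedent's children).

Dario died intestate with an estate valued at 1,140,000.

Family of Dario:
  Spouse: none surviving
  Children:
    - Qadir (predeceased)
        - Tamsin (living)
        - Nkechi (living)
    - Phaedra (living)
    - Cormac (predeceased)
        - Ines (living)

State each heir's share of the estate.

Tamsin: 190,000; Nkechi: 190,000; Phaedra: 380,000; Ines: 380,000

The entire 1,140,000 passes to the descendants.
That amount (1,140,000) is divided into 3 shares of 380,000: Phaedra takes 380,000; Qadir's 380,000 share passes to Qadir's issue; Cormac's 380,000 share passes to Cormac's issue.
Qadir's share (380,000) is divided into 2 shares of 190,000: Tamsin and Nkechi each take 190,000.
Cormac's share (380,000) passes entirely to Ines.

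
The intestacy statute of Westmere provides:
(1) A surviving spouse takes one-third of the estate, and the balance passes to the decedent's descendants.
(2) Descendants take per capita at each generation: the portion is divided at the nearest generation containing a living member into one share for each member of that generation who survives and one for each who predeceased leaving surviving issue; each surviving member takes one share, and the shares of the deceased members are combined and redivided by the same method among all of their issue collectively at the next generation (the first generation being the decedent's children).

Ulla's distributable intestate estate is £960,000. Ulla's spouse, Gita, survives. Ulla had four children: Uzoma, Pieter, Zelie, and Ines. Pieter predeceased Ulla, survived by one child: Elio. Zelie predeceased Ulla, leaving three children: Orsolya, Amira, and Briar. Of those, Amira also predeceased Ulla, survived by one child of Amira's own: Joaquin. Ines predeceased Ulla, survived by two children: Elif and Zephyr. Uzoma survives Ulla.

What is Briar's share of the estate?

Briar receives £80,000.

Gita takes one-third of £960,000 = £320,000. The remaining £640,000 passes to the descendants.
The descendants' portion (£640,000) is divided at the children's generation into 4 shares of £160,000. Uzoma takes £160,000. The 3 shares of the deceased (Pieter, Zelie, and Ines) are combined into a pool of £480,000.
That pool (£480,000) is divided at the grandchildren's generation into 6 shares of £80,000. Elio, Orsolya, Briar, Elif, and Zephyr each take £80,000. The remaining share for the deceased Amira (£80,000) is carried to the next generation.
That pool (£80,000) passes entirely to Joaquin, the sole taker at the great-grandchildren's generation.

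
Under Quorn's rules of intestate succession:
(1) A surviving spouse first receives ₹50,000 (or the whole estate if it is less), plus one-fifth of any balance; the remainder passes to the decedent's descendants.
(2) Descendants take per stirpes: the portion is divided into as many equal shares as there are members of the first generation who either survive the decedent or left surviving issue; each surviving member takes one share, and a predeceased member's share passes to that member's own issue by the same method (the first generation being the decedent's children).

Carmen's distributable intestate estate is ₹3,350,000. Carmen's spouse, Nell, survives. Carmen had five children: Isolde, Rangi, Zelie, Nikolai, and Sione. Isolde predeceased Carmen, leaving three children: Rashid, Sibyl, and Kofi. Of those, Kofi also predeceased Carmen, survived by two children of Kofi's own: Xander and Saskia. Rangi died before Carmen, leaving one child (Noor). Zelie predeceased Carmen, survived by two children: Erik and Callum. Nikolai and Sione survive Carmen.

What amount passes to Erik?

Erik receives ₹264,000.

Nell first takes ₹50,000, leaving a balance of ₹3,300,000. Nell then takes one-fifth of the balance (₹660,000), for a total of ₹710,000. The remaining ₹2,640,000 passes to the descendants.
The descendants' portion (₹2,640,000) is divided into 5 shares of ₹528,000: Nikolai and Sione each take ₹528,000; Isolde's ₹528,000 share passes to Isolde's issue; Rangi's ₹528,000 share passes to Rangi's issue; Zelie's ₹528,000 share passes to Zelie's issue.
Isolde's share (₹528,000) is divided into 3 shares of ₹176,000: Rashid and Sibyl each take ₹176,000; Kofi's ₹176,000 share passes to Kofi's issue.
Kofi's share (₹176,000) is divided into 2 shares of ₹88,000: Xander and Saskia each take ₹88,000.
Rangi's share (₹528,000) passes entirely to Noor.
Zelie's share (₹528,000) is divided into 2 shares of ₹264,000: Erik and Callum each take ₹264,000.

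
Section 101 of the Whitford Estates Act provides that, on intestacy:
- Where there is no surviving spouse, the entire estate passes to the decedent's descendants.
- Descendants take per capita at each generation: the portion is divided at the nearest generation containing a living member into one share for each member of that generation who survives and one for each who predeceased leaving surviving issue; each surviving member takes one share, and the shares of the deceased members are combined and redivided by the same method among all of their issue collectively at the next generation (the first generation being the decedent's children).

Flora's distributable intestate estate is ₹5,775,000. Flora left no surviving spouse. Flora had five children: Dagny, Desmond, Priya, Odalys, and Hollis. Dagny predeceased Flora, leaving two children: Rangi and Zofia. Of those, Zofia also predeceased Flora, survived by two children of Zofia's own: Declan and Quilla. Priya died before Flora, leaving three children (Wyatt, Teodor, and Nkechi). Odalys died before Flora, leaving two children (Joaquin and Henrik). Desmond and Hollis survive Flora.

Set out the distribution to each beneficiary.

The entire ₹5,775,000 passes to the descendants.
That amount (₹5,775,000) is divided at the children's generation into 5 shares of ₹1,155,000. Desmond and Hollis each take ₹1,155,000. The 3 shares of the deceased (Dagny, Priya, and Odalys) are combined into a pool of ₹3,465,000.
That pool (₹3,465,000) is divided at the grandchildren's generation into 7 shares of ₹495,000. Rangi, Wyatt, Teodor, Nkechi, Joaquin, and Henrik each take ₹495,000. The remaining share for the deceased Zofia (₹495,000) is carried to the next generation.
That pool (₹495,000) is divided at the great-grandchildren's generation equally among Declan and Quilla: ₹247,500 each.

Rangi: ₹495,000; Declan: ₹247,500; Quilla: ₹247,500; Desmond: ₹1,155,000; Wyatt: ₹495,000; Teodor: ₹495,000; Nkechi: ₹495,000; Joaquin: ₹495,000; Henrik: ₹495,000; Hollis: ₹1,155,000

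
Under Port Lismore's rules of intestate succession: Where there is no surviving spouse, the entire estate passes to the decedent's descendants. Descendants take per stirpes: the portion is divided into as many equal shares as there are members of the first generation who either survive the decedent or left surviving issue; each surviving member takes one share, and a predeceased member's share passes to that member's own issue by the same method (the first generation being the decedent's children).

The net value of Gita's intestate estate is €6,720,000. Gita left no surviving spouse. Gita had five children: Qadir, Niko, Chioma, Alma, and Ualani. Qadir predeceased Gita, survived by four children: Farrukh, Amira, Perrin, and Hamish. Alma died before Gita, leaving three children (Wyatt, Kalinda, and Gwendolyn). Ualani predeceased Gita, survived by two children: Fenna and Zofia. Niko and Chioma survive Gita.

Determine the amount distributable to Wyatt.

Wyatt receives €448,000.

The entire €6,720,000 passes to the descendants.
That amount (€6,720,000) is divided into 5 shares of €1,344,000: Niko and Chioma each take €1,344,000; Qadir's €1,344,000 share passes to Qadir's issue; Alma's €1,344,000 share passes to Alma's issue; Ualani's €1,344,000 share passes to Ualani's issue.
Qadir's share (€1,344,000) is divided into 4 shares of €336,000: Farrukh, Amira, Perrin, and Hamish each take €336,000.
Alma's share (€1,344,000) is divided into 3 shares of €448,000: Wyatt, Kalinda, and Gwendolyn each take €448,000.
Ualani's share (€1,344,000) is divided into 2 shares of €672,000: Fenna and Zofia each take €672,000.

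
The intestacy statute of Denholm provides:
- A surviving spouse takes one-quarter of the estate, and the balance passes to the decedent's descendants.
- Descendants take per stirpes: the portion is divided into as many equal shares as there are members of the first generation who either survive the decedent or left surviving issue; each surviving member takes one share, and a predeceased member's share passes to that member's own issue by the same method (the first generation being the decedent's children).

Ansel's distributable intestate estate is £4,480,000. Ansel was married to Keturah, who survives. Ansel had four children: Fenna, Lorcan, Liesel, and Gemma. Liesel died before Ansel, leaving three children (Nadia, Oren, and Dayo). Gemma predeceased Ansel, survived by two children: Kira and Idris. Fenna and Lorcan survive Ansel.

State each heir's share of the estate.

Keturah takes one-quarter of £4,480,000 = £1,120,000. The remaining £3,360,000 passes to the descendants.
The descendants' portion (£3,360,000) is divided into 4 shares of £840,000: Fenna and Lorcan each take £840,000; Liesel's £840,000 share passes to Liesel's issue; Gemma's £840,000 share passes to Gemma's issue.
Liesel's share (£840,000) is divided into 3 shares of £280,000: Nadia, Oren, and Dayo each take £280,000.
Gemma's share (£840,000) is divided into 2 shares of £420,000: Kira and Idris each take £420,000.

Keturah: £1,120,000; Fenna: £840,000; Lorcan: £840,000; Nadia: £280,000; Oren: £280,000; Dayo: £280,000; Kira: £420,000; Idris: £420,000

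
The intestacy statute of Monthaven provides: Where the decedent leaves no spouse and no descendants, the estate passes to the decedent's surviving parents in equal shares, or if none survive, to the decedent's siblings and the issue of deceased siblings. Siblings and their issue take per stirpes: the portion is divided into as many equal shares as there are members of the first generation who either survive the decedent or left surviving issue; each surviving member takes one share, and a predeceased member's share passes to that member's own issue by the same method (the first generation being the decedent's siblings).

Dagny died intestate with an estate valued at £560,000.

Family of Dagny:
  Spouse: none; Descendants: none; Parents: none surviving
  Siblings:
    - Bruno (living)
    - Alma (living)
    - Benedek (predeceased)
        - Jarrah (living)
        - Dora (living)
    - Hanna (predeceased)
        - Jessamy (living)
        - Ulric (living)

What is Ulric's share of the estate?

The entire £560,000 passes to the siblings and their issue.
That amount (£560,000) is divided into 4 shares of £140,000: Bruno and Alma each take £140,000; Benedek's £140,000 share passes to Benedek's issue; Hanna's £140,000 share passes to Hanna's issue.
Benedek's share (£140,000) is divided into 2 shares of £70,000: Jarrah and Dora each take £70,000.
Hanna's share (£140,000) is divided into 2 shares of £70,000: Jessamy and Ulric each take £70,000.

Ulric receives £70,000.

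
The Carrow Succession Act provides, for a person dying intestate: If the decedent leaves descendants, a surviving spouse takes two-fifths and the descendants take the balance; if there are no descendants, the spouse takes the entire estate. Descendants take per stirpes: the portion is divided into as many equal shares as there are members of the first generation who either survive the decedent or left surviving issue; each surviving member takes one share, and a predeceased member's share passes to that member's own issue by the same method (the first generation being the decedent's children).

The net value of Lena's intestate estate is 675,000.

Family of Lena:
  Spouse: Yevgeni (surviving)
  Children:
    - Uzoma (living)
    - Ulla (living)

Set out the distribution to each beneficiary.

Yevgeni: 270,000; Uzoma: 202,500; Ulla: 202,500

Yevgeni takes two-fifths of 675,000 = 270,000. The remaining 405,000 passes to the descendants.
The descendants' portion (405,000) is divided into 2 shares of 202,500: Uzoma and Ulla each take 202,500.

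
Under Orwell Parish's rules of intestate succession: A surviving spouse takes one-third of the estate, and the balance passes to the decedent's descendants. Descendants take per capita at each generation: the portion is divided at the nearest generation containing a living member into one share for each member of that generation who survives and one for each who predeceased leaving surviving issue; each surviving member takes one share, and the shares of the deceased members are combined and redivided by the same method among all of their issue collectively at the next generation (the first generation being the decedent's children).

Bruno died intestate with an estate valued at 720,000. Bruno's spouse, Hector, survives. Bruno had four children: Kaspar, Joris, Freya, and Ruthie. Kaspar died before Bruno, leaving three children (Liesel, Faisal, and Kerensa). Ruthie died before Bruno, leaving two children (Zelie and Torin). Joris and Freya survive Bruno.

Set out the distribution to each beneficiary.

Hector takes one-third of 720,000 = 240,000. The remaining 480,000 passes to the descendants.
The descendants' portion (480,000) is divided at the children's generation into 4 shares of 120,000. Joris and Freya each take 120,000. The 2 shares of the deceased (Kaspar and Ruthie) are combined into a pool of 240,000.
That pool (240,000) is divided at the grandchildren's generation equally among Liesel, Faisal, Kerensa, Zelie, and Torin: 48,000 each.

Hector: 240,000; Liesel: 48,000; Faisal: 48,000; Kerensa: 48,000; Joris: 120,000; Freya: 120,000; Zelie: 48,000; Torin: 48,000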